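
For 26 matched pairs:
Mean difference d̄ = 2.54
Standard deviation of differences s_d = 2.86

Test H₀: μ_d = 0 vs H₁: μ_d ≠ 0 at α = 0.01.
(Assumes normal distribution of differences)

df = n - 1 = 25
SE = s_d/√n = 2.86/√26 = 0.5609
t = d̄/SE = 2.54/0.5609 = 4.5284
Critical value: t_{0.005,25} = ±2.787
p-value ≈ 0.0001
Decision: reject H₀

Answer: t = 4.5284, reject H₀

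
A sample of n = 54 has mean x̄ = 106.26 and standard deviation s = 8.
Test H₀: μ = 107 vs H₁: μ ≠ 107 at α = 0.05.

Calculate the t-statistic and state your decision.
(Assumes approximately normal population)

df = n - 1 = 53
SE = s/√n = 8/√54 = 1.0887
t = (x̄ - μ₀)/SE = (106.26 - 107)/1.0887 = -0.6797
Critical value: t_{0.025,53} = ±2.006
p-value ≈ 0.4997
Decision: fail to reject H₀

Answer: t = -0.6797, fail to reject H₀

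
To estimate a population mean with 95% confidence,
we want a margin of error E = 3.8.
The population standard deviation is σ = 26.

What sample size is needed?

z_0.025 = 1.960
n = (z×σ/E)² = (1.960×26/3.8)²
n = 179.8422
Round up: n = 180

Answer: n = 180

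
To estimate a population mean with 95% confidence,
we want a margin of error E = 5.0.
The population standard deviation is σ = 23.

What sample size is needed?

Answer: n = 82

Derivation:
z_0.025 = 1.960
n = (z×σ/E)² = (1.960×23/5.0)²
n = 81.2883
Round up: n = 82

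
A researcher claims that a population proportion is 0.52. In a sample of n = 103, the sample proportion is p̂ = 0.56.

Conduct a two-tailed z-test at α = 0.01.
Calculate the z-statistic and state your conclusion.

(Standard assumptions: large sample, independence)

H₀: p = 0.52, H₁: p ≠ 0.52
Standard error: SE = √(p₀(1-p₀)/n) = √(0.52×0.48/103) = 0.049227
z-statistic: z = (p̂ - p₀)/SE = (0.56 - 0.52)/0.049227 = 0.8126
Critical value: z_0.005 = ±2.576
p-value = 0.4164
Decision: fail to reject H₀ at α = 0.01

Answer: z = 0.8126, fail to reject H₀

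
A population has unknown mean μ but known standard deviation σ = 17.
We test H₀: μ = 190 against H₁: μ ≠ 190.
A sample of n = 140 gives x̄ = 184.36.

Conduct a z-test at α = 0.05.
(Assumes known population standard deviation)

Answer: z = -3.9254, reject H₀

Derivation:
Standard error: SE = σ/√n = 17/√140 = 1.4368
z-statistic: z = (x̄ - μ₀)/SE = (184.36 - 190)/1.4368 = -3.9254
Critical value: ±1.960
p-value = 0.0001
Decision: reject H₀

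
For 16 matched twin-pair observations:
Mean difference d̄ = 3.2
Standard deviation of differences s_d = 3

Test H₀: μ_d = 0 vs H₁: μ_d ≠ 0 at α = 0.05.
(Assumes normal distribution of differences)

Answer: t = 4.2667, reject H₀

Derivation:
df = n - 1 = 15
SE = s_d/√n = 3/√16 = 0.7500
t = d̄/SE = 3.2/0.7500 = 4.2667
Critical value: t_{0.025,15} = ±2.131
p-value ≈ 0.0007
Decision: reject H₀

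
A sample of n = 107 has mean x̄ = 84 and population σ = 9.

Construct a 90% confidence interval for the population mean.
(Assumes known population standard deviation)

Answer: (82.5687, 85.4313)

Derivation:
Confidence level: 90%, α = 0.1
z_0.05 = 1.645
SE = σ/√n = 9/√107 = 0.8701
Margin of error = 1.645 × 0.8701 = 1.4313
CI: x̄ ± margin = 84 ± 1.4313
CI: (82.5687, 85.4313)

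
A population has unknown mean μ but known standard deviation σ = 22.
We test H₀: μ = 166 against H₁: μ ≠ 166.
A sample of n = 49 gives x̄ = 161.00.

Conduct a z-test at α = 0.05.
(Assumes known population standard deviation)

Answer: z = -1.5909, fail to reject H₀

Derivation:
Standard error: SE = σ/√n = 22/√49 = 3.1429
z-statistic: z = (x̄ - μ₀)/SE = (161.00 - 166)/3.1429 = -1.5909
Critical value: ±1.960
p-value = 0.1116
Decision: fail to reject H₀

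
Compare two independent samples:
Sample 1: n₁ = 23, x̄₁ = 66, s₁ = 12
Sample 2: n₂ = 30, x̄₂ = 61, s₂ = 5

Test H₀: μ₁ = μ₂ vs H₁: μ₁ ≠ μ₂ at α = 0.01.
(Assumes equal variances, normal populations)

Answer: t = 2.0649, fail to reject H₀

Derivation:
Pooled variance: s²_p = [22×12² + 29×5²]/(51) = 76.3333
s_p = 8.7369
SE = s_p×√(1/n₁ + 1/n₂) = 8.7369×√(1/23 + 1/30) = 2.4214
t = (x̄₁ - x̄₂)/SE = (66 - 61)/2.4214 = 2.0649
df = 51, t-critical = ±2.676
Decision: fail to reject H₀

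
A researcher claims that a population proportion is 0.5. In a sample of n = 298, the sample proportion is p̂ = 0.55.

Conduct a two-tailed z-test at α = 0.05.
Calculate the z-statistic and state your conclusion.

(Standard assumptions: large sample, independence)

Answer: z = 1.7263, fail to reject H₀

Derivation:
H₀: p = 0.5, H₁: p ≠ 0.5
Standard error: SE = √(p₀(1-p₀)/n) = √(0.5×0.5/298) = 0.028964
z-statistic: z = (p̂ - p₀)/SE = (0.55 - 0.5)/0.028964 = 1.7263
Critical value: z_0.025 = ±1.960
p-value = 0.0843
Decision: fail to reject H₀ at α = 0.05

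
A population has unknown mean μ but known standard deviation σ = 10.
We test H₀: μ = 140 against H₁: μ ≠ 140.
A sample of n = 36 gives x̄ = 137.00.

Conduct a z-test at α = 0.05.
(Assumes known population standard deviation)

Answer: z = -1.8000, fail to reject H₀

Derivation:
Standard error: SE = σ/√n = 10/√36 = 1.6667
z-statistic: z = (x̄ - μ₀)/SE = (137.00 - 140)/1.6667 = -1.8000
Critical value: ±1.960
p-value = 0.0719
Decision: fail to reject H₀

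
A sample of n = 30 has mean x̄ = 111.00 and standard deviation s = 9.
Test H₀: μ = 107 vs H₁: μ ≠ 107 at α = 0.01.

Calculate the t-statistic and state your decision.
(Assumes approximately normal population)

df = n - 1 = 29
SE = s/√n = 9/√30 = 1.6432
t = (x̄ - μ₀)/SE = (111.00 - 107)/1.6432 = 2.4343
Critical value: t_{0.005,29} = ±2.756
p-value ≈ 0.0213
Decision: fail to reject H₀

Answer: t = 2.4343, fail to reject H₀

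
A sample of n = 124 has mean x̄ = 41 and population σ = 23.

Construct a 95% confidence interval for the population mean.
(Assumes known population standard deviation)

Confidence level: 95%, α = 0.05
z_0.025 = 1.960
SE = σ/√n = 23/√124 = 2.0655
Margin of error = 1.960 × 2.0655 = 4.0484
CI: x̄ ± margin = 41 ± 4.0484
CI: (36.9516, 45.0484)

Answer: (36.9516, 45.0484)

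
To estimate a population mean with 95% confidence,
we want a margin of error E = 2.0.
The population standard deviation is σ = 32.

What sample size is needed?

Answer: n = 984

Derivation:
z_0.025 = 1.960
n = (z×σ/E)² = (1.960×32/2.0)²
n = 983.4496
Round up: n = 984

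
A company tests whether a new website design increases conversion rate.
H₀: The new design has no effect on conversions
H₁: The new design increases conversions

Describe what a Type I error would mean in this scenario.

Type I error (α): Rejecting H₀ when H₀ is true
Type II error (β): Failing to reject H₀ when H₁ is true

Answer: Switching to a new design that doesn't actually help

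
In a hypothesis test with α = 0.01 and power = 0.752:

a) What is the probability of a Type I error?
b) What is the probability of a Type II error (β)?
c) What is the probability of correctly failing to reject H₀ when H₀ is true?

a) Type I error probability = α = 0.01
b) Power = P(reject H₀ | H₁ true) = 1 - β = 0.752, so Type II error probability = β = 1 - Power = 0.248
c) P(fail to reject H₀ | H₀ true) = 1 - α = 0.99

Answer: a) 0.01, b) 0.248, c) 0.99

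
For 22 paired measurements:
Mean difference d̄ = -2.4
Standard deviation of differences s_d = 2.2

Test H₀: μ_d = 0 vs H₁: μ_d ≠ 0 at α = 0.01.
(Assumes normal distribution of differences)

Answer: t = -5.1173, reject H₀

Derivation:
df = n - 1 = 21
SE = s_d/√n = 2.2/√22 = 0.4690
t = d̄/SE = -2.4/0.4690 = -5.1173
Critical value: t_{0.005,21} = ±2.831
p-value < 0.0001
Decision: reject H₀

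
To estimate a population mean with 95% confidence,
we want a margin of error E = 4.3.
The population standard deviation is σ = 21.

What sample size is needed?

z_0.025 = 1.960
n = (z×σ/E)² = (1.960×21/4.3)²
n = 91.6250
Round up: n = 92

Answer: n = 92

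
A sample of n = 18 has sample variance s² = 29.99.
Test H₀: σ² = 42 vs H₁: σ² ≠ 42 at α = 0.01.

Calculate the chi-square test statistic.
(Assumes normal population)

Answer: χ² = 12.1388, fail to reject H₀

Derivation:
df = n - 1 = 17
χ² = (n-1)s²/σ₀² = 17×29.99/42 = 12.1388
Critical values: χ²_{0.995,17} = 5.697, χ²_{0.005,17} = 35.718
Rejection region: χ² < 5.697 or χ² > 35.718
Decision: fail to reject H₀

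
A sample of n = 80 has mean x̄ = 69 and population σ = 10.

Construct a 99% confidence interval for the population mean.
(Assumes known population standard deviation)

Confidence level: 99%, α = 0.01
z_0.005 = 2.576
SE = σ/√n = 10/√80 = 1.1180
Margin of error = 2.576 × 1.1180 = 2.8800
CI: x̄ ± margin = 69 ± 2.8800
CI: (66.1200, 71.8800)

Answer: (66.1200, 71.8800)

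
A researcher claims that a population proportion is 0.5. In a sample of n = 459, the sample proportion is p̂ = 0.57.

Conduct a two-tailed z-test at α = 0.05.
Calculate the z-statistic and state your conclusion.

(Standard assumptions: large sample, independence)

Answer: z = 2.9994, reject H₀

Derivation:
H₀: p = 0.5, H₁: p ≠ 0.5
Standard error: SE = √(p₀(1-p₀)/n) = √(0.5×0.5/459) = 0.023338
z-statistic: z = (p̂ - p₀)/SE = (0.57 - 0.5)/0.023338 = 2.9994
Critical value: z_0.025 = ±1.960
p-value = 0.0027
Decision: reject H₀ at α = 0.05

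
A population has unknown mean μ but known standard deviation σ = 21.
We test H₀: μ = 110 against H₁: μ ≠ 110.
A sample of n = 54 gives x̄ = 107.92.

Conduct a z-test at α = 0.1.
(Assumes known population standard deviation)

Standard error: SE = σ/√n = 21/√54 = 2.8577
z-statistic: z = (x̄ - μ₀)/SE = (107.92 - 110)/2.8577 = -0.7279
Critical value: ±1.645
p-value = 0.4667
Decision: fail to reject H₀

Answer: z = -0.7279, fail to reject H₀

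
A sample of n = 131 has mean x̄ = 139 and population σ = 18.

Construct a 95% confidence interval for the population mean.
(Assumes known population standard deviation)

Answer: (135.9175, 142.0825)

Derivation:
Confidence level: 95%, α = 0.05
z_0.025 = 1.960
SE = σ/√n = 18/√131 = 1.5727
Margin of error = 1.960 × 1.5727 = 3.0825
CI: x̄ ± margin = 139 ± 3.0825
CI: (135.9175, 142.0825)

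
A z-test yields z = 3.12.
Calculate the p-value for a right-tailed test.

For z = 3.12:
p = P(Z > 3.12) = 1 - Φ(3.12) = 0.0009

Answer: p-value ≈ 0.0009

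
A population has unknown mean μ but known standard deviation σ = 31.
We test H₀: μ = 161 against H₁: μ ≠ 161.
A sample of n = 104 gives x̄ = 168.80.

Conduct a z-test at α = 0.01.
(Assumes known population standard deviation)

Standard error: SE = σ/√n = 31/√104 = 3.0398
z-statistic: z = (x̄ - μ₀)/SE = (168.80 - 161)/3.0398 = 2.5660
Critical value: ±2.576
p-value = 0.0103
Decision: fail to reject H₀

Answer: z = 2.5660, fail to reject H₀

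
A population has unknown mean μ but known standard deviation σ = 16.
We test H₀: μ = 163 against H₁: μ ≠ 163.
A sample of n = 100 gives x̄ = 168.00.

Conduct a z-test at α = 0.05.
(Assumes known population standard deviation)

Answer: z = 3.1250, reject H₀

Derivation:
Standard error: SE = σ/√n = 16/√100 = 1.6000
z-statistic: z = (x̄ - μ₀)/SE = (168.00 - 163)/1.6000 = 3.1250
Critical value: ±1.960
p-value = 0.0018
Decision: reject H₀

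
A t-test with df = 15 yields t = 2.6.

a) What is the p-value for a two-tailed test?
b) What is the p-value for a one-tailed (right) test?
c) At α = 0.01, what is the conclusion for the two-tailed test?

Answer: a) 0.0201, b) 0.0100, c) fail to reject H₀

Derivation:
Using t-distribution with df = 15:
a) Two-tailed: p = 2×P(T > 2.6) = 0.0201
b) One-tailed: p = P(T > 2.6) = 0.0100
c) 0.0201 ≥ 0.01, fail to reject H₀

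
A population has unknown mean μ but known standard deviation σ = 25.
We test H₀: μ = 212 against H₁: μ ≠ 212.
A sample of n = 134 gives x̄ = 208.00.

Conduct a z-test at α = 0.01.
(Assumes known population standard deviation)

Standard error: SE = σ/√n = 25/√134 = 2.1597
z-statistic: z = (x̄ - μ₀)/SE = (208.00 - 212)/2.1597 = -1.8521
Critical value: ±2.576
p-value = 0.0640
Decision: fail to reject H₀

Answer: z = -1.8521, fail to reject H₀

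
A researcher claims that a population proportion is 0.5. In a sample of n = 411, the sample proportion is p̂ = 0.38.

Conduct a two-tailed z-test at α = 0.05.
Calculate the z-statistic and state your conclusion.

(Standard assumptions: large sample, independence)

H₀: p = 0.5, H₁: p ≠ 0.5
Standard error: SE = √(p₀(1-p₀)/n) = √(0.5×0.5/411) = 0.024663
z-statistic: z = (p̂ - p₀)/SE = (0.38 - 0.5)/0.024663 = -4.8656
Critical value: z_0.025 = ±1.960
p-value < 0.0001
Decision: reject H₀ at α = 0.05

Answer: z = -4.8656, reject H₀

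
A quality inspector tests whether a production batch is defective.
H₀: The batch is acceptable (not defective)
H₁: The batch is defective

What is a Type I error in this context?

Type I error: rejecting H₀ when it is actually true (false positive).
Type II error: failing to reject H₀ when H₁ is actually true (false negative).

Answer: Rejecting an acceptable batch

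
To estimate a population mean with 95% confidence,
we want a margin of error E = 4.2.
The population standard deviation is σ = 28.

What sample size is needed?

Answer: n = 171

Derivation:
z_0.025 = 1.960
n = (z×σ/E)² = (1.960×28/4.2)²
n = 170.7378
Round up: n = 171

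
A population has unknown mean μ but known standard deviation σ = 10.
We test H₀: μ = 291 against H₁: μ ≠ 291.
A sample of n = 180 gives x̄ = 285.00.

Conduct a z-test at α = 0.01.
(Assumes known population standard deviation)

Answer: z = -8.0494, reject H₀

Derivation:
Standard error: SE = σ/√n = 10/√180 = 0.7454
z-statistic: z = (x̄ - μ₀)/SE = (285.00 - 291)/0.7454 = -8.0494
Critical value: ±2.576
p-value < 0.0001
Decision: reject H₀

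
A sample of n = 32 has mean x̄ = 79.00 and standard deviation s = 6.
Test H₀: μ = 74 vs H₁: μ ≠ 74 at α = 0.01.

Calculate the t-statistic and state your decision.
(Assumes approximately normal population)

df = n - 1 = 31
SE = s/√n = 6/√32 = 1.0607
t = (x̄ - μ₀)/SE = (79.00 - 74)/1.0607 = 4.7139
Critical value: t_{0.005,31} = ±2.744
p-value < 0.0001
Decision: reject H₀

Answer: t = 4.7139, reject H₀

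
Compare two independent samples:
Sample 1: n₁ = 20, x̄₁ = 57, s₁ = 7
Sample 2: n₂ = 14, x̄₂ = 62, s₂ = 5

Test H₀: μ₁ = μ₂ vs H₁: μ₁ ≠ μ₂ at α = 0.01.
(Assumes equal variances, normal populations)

Pooled variance: s²_p = [19×7² + 13×5²]/(32) = 39.2500
s_p = 6.2650
SE = s_p×√(1/n₁ + 1/n₂) = 6.2650×√(1/20 + 1/14) = 2.1831
t = (x̄₁ - x̄₂)/SE = (57 - 62)/2.1831 = -2.2903
df = 32, t-critical = ±2.738
Decision: fail to reject H₀

Answer: t = -2.2903, fail to reject H₀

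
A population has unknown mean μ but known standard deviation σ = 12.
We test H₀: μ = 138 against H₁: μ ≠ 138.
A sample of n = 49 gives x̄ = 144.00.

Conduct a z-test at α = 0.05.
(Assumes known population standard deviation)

Answer: z = 3.5000, reject H₀

Derivation:
Standard error: SE = σ/√n = 12/√49 = 1.7143
z-statistic: z = (x̄ - μ₀)/SE = (144.00 - 138)/1.7143 = 3.5000
Critical value: ±1.960
p-value = 0.0005
Decision: reject H₀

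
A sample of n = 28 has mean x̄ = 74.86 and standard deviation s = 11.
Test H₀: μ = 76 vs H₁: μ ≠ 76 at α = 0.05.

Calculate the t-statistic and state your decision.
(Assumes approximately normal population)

df = n - 1 = 27
SE = s/√n = 11/√28 = 2.0788
t = (x̄ - μ₀)/SE = (74.86 - 76)/2.0788 = -0.5484
Critical value: t_{0.025,27} = ±2.052
p-value ≈ 0.5879
Decision: fail to reject H₀

Answer: t = -0.5484, fail to reject H₀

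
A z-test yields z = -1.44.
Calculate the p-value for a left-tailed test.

Answer: p-value ≈ 0.0749

Derivation:
For z = -1.44:
p = P(Z < -1.44) = Φ(-1.44) = 0.0749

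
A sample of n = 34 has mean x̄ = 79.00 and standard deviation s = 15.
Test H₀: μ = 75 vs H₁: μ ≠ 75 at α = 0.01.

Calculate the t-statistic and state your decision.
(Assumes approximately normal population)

df = n - 1 = 33
SE = s/√n = 15/√34 = 2.5725
t = (x̄ - μ₀)/SE = (79.00 - 75)/2.5725 = 1.5549
Critical value: t_{0.005,33} = ±2.733
p-value ≈ 0.1295
Decision: fail to reject H₀

Answer: t = 1.5549, fail to reject H₀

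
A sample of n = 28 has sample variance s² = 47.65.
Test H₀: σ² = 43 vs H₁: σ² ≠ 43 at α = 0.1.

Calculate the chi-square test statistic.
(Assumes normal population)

Answer: χ² = 29.9198, fail to reject H₀

Derivation:
df = n - 1 = 27
χ² = (n-1)s²/σ₀² = 27×47.65/43 = 29.9198
Critical values: χ²_{0.95,27} = 16.151, χ²_{0.05,27} = 40.113
Rejection region: χ² < 16.151 or χ² > 40.113
Decision: fail to reject H₀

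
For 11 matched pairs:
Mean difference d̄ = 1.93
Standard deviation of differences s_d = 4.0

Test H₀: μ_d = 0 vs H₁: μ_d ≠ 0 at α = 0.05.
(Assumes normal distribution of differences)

Answer: t = 1.6003, fail to reject H₀

Derivation:
df = n - 1 = 10
SE = s_d/√n = 4.0/√11 = 1.2060
t = d̄/SE = 1.93/1.2060 = 1.6003
Critical value: t_{0.025,10} = ±2.228
p-value ≈ 0.1406
Decision: fail to reject H₀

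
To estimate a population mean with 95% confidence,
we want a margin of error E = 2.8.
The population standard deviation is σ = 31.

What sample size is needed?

Answer: n = 471

Derivation:
z_0.025 = 1.960
n = (z×σ/E)² = (1.960×31/2.8)²
n = 470.8900
Round up: n = 471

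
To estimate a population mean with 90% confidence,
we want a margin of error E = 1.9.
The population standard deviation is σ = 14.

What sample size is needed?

z_0.05 = 1.645
n = (z×σ/E)² = (1.645×14/1.9)²
n = 146.9199
Round up: n = 147

Answer: n = 147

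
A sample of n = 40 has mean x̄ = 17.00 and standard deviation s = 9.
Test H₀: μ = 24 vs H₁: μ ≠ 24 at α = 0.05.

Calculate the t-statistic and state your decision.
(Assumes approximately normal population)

Answer: t = -4.9192, reject H₀

Derivation:
df = n - 1 = 39
SE = s/√n = 9/√40 = 1.4230
t = (x̄ - μ₀)/SE = (17.00 - 24)/1.4230 = -4.9192
Critical value: t_{0.025,39} = ±2.023
p-value < 0.0001
Decision: reject H₀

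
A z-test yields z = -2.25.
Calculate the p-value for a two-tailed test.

For z = -2.25:
p = 2×P(Z > |-2.25|) = 2×(1 - Φ(2.25)) = 0.0244

Answer: p-value ≈ 0.0244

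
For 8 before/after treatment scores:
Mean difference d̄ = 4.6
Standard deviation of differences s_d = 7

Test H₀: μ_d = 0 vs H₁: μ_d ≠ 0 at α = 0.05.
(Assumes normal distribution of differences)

Answer: t = 1.8587, fail to reject H₀

Derivation:
df = n - 1 = 7
SE = s_d/√n = 7/√8 = 2.4749
t = d̄/SE = 4.6/2.4749 = 1.8587
Critical value: t_{0.025,7} = ±2.365
p-value ≈ 0.1054
Decision: fail to reject H₀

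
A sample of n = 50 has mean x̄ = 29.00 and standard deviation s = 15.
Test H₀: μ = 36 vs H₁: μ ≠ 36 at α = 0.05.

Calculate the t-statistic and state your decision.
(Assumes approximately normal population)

Answer: t = -3.2999, reject H₀

Derivation:
df = n - 1 = 49
SE = s/√n = 15/√50 = 2.1213
t = (x̄ - μ₀)/SE = (29.00 - 36)/2.1213 = -3.2999
Critical value: t_{0.025,49} = ±2.010
p-value ≈ 0.0018
Decision: reject H₀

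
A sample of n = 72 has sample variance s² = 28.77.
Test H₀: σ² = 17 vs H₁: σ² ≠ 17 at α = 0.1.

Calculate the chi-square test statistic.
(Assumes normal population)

df = n - 1 = 71
χ² = (n-1)s²/σ₀² = 71×28.77/17 = 120.1571
Critical values: χ²_{0.95,71} = 52.600, χ²_{0.05,71} = 91.670
Rejection region: χ² < 52.600 or χ² > 91.670
Decision: reject H₀

Answer: χ² = 120.1571, reject H₀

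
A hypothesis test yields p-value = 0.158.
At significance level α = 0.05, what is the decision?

Answer: fail to reject H₀

Derivation:
Compare p-value to α:
0.158 ≥ 0.05
Decision: fail to reject H₀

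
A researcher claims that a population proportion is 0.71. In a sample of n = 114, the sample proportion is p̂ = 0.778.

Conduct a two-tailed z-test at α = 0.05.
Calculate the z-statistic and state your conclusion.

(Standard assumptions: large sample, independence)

H₀: p = 0.71, H₁: p ≠ 0.71
Standard error: SE = √(p₀(1-p₀)/n) = √(0.71×0.29/114) = 0.042499
z-statistic: z = (p̂ - p₀)/SE = (0.778 - 0.71)/0.042499 = 1.6000
Critical value: z_0.025 = ±1.960
p-value = 0.1096
Decision: fail to reject H₀ at α = 0.05

Answer: z = 1.6000, fail to reject H₀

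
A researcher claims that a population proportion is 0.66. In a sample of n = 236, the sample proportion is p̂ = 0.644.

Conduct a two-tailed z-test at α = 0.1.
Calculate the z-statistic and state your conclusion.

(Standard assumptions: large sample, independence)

Answer: z = -0.5189, fail to reject H₀

Derivation:
H₀: p = 0.66, H₁: p ≠ 0.66
Standard error: SE = √(p₀(1-p₀)/n) = √(0.66×0.34/236) = 0.030836
z-statistic: z = (p̂ - p₀)/SE = (0.644 - 0.66)/0.030836 = -0.5189
Critical value: z_0.05 = ±1.645
p-value = 0.6038
Decision: fail to reject H₀ at α = 0.1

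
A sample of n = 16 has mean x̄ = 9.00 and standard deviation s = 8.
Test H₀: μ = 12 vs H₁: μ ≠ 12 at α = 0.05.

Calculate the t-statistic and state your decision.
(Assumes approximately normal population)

df = n - 1 = 15
SE = s/√n = 8/√16 = 2.0000
t = (x̄ - μ₀)/SE = (9.00 - 12)/2.0000 = -1.5000
Critical value: t_{0.025,15} = ±2.131
p-value ≈ 0.1544
Decision: fail to reject H₀

Answer: t = -1.5000, fail to reject H₀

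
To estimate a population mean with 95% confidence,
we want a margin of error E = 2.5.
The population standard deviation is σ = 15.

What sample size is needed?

Answer: n = 139

Derivation:
z_0.025 = 1.960
n = (z×σ/E)² = (1.960×15/2.5)²
n = 138.2976
Round up: n = 139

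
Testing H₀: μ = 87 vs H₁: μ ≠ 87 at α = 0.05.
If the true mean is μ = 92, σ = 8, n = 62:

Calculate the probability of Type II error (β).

SE = σ/√n = 8/√62 = 1.0160
Critical values: μ₀ ± z_0.025×SE = 87 ± 1.960×1.0160
Acceptance region: (85.0086, 88.9914)
Under H₁ (μ = 92): z_high = (88.9914 - 92)/1.0160 = -2.9612, z_low = (85.0086 - 92)/1.0160 = -6.8813
β = P(not reject | H₁) = Φ(-2.9612) - Φ(-6.8813) ≈ 0.0015

Answer: β ≈ 0.0015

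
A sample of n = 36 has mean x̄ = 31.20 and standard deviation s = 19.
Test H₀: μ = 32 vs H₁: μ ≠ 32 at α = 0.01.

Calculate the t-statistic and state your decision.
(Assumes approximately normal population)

df = n - 1 = 35
SE = s/√n = 19/√36 = 3.1667
t = (x̄ - μ₀)/SE = (31.20 - 32)/3.1667 = -0.2526
Critical value: t_{0.005,35} = ±2.724
p-value ≈ 0.8021
Decision: fail to reject H₀

Answer: t = -0.2526, fail to reject H₀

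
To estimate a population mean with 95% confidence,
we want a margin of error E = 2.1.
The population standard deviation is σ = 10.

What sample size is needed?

z_0.025 = 1.960
n = (z×σ/E)² = (1.960×10/2.1)²
n = 87.1111
Round up: n = 88

Answer: n = 88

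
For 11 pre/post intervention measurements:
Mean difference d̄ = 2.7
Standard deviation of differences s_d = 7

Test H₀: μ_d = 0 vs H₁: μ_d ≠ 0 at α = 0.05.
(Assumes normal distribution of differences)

Answer: t = 1.2793, fail to reject H₀

Derivation:
df = n - 1 = 10
SE = s_d/√n = 7/√11 = 2.1106
t = d̄/SE = 2.7/2.1106 = 1.2793
Critical value: t_{0.025,10} = ±2.228
p-value ≈ 0.2297
Decision: fail to reject H₀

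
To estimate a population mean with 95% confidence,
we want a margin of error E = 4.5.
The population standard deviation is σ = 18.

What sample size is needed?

Answer: n = 62

Derivation:
z_0.025 = 1.960
n = (z×σ/E)² = (1.960×18/4.5)²
n = 61.4656
Round up: n = 62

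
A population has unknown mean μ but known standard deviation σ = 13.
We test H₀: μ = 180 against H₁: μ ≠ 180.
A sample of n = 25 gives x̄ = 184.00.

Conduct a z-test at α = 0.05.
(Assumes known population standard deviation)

Answer: z = 1.5385, fail to reject H₀

Derivation:
Standard error: SE = σ/√n = 13/√25 = 2.6000
z-statistic: z = (x̄ - μ₀)/SE = (184.00 - 180)/2.6000 = 1.5385
Critical value: ±1.960
p-value = 0.1239
Decision: fail to reject H₀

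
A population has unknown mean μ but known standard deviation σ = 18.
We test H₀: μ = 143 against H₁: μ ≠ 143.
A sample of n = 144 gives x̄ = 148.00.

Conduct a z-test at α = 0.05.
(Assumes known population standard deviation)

Answer: z = 3.3333, reject H₀

Derivation:
Standard error: SE = σ/√n = 18/√144 = 1.5000
z-statistic: z = (x̄ - μ₀)/SE = (148.00 - 143)/1.5000 = 3.3333
Critical value: ±1.960
p-value = 0.0009
Decision: reject H₀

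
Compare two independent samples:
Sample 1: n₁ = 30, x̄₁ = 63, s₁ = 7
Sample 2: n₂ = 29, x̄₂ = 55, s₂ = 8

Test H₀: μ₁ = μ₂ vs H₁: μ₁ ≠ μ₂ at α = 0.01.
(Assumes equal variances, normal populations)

Answer: t = 4.0917, reject H₀

Derivation:
Pooled variance: s²_p = [29×7² + 28×8²]/(57) = 56.3684
s_p = 7.5079
SE = s_p×√(1/n₁ + 1/n₂) = 7.5079×√(1/30 + 1/29) = 1.9552
t = (x̄₁ - x̄₂)/SE = (63 - 55)/1.9552 = 4.0917
df = 57, t-critical = ±2.665
Decision: reject H₀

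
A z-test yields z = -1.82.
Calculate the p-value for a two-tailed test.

For z = -1.82:
p = 2×P(Z > |-1.82|) = 2×(1 - Φ(1.82)) = 0.0688

Answer: p-value ≈ 0.0688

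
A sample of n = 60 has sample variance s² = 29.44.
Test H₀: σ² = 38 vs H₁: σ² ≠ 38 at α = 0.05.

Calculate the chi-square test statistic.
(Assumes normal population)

Answer: χ² = 45.7095, fail to reject H₀

Derivation:
df = n - 1 = 59
χ² = (n-1)s²/σ₀² = 59×29.44/38 = 45.7095
Critical values: χ²_{0.975,59} = 39.662, χ²_{0.025,59} = 82.117
Rejection region: χ² < 39.662 or χ² > 82.117
Decision: fail to reject H₀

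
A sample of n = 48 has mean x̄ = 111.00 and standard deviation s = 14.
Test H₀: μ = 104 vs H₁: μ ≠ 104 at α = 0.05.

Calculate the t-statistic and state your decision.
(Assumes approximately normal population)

Answer: t = 3.4641, reject H₀

Derivation:
df = n - 1 = 47
SE = s/√n = 14/√48 = 2.0207
t = (x̄ - μ₀)/SE = (111.00 - 104)/2.0207 = 3.4641
Critical value: t_{0.025,47} = ±2.012
p-value ≈ 0.0011
Decision: reject H₀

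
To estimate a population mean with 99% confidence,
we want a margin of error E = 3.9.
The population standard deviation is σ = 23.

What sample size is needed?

Answer: n = 231

Derivation:
z_0.005 = 2.576
n = (z×σ/E)² = (2.576×23/3.9)²
n = 230.7906
Round up: n = 231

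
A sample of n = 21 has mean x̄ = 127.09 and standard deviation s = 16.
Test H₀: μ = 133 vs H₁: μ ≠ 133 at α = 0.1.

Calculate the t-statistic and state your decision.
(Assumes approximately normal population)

df = n - 1 = 20
SE = s/√n = 16/√21 = 3.4915
t = (x̄ - μ₀)/SE = (127.09 - 133)/3.4915 = -1.6927
Critical value: t_{0.05,20} = ±1.725
p-value ≈ 0.1060
Decision: fail to reject H₀

Answer: t = -1.6927, fail to reject H₀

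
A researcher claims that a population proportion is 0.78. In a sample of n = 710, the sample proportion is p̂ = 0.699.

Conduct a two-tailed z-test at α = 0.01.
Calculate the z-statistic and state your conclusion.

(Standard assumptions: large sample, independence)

H₀: p = 0.78, H₁: p ≠ 0.78
Standard error: SE = √(p₀(1-p₀)/n) = √(0.78×0.22/710) = 0.015546
z-statistic: z = (p̂ - p₀)/SE = (0.699 - 0.78)/0.015546 = -5.2103
Critical value: z_0.005 = ±2.576
p-value < 0.0001
Decision: reject H₀ at α = 0.01

Answer: z = -5.2103, reject H₀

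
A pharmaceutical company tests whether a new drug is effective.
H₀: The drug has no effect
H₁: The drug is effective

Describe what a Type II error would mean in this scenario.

Type I error (α): Rejecting H₀ when H₀ is true
Type II error (β): Failing to reject H₀ when H₁ is true

Answer: Failing to detect the drug's effect when it actually works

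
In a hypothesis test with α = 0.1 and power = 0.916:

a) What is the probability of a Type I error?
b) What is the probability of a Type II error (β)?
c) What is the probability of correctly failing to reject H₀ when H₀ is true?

a) Type I error probability = α = 0.1
b) Power = P(reject H₀ | H₁ true) = 1 - β = 0.916, so Type II error probability = β = 1 - Power = 0.084
c) P(fail to reject H₀ | H₀ true) = 1 - α = 0.9

Answer: a) 0.1, b) 0.084, c) 0.9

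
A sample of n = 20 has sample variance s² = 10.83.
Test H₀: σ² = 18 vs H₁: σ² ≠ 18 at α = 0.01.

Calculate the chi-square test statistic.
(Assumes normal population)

Answer: χ² = 11.4317, fail to reject H₀

Derivation:
df = n - 1 = 19
χ² = (n-1)s²/σ₀² = 19×10.83/18 = 11.4317
Critical values: χ²_{0.995,19} = 6.844, χ²_{0.005,19} = 38.582
Rejection region: χ² < 6.844 or χ² > 38.582
Decision: fail to reject H₀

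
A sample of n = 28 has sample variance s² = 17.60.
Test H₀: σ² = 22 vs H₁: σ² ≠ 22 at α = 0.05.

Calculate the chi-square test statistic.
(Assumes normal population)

Answer: χ² = 21.6000, fail to reject H₀

Derivation:
df = n - 1 = 27
χ² = (n-1)s²/σ₀² = 27×17.60/22 = 21.6000
Critical values: χ²_{0.975,27} = 14.573, χ²_{0.025,27} = 43.195
Rejection region: χ² < 14.573 or χ² > 43.195
Decision: fail to reject H₀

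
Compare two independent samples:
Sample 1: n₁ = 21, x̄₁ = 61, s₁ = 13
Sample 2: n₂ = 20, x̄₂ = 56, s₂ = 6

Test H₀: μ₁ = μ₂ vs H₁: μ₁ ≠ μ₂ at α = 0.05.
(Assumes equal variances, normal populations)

Pooled variance: s²_p = [20×13² + 19×6²]/(39) = 104.2051
s_p = 10.2081
SE = s_p×√(1/n₁ + 1/n₂) = 10.2081×√(1/21 + 1/20) = 3.1894
t = (x̄₁ - x̄₂)/SE = (61 - 56)/3.1894 = 1.5677
df = 39, t-critical = ±2.023
Decision: fail to reject H₀

Answer: t = 1.5677, fail to reject H₀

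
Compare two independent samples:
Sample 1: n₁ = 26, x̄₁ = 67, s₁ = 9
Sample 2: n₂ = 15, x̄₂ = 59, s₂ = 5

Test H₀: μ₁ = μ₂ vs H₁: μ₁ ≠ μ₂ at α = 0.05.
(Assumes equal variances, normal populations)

Answer: t = 3.1618, reject H₀

Derivation:
Pooled variance: s²_p = [25×9² + 14×5²]/(39) = 60.8974
s_p = 7.8037
SE = s_p×√(1/n₁ + 1/n₂) = 7.8037×√(1/26 + 1/15) = 2.5302
t = (x̄₁ - x̄₂)/SE = (67 - 59)/2.5302 = 3.1618
df = 39, t-critical = ±2.023
Decision: reject H₀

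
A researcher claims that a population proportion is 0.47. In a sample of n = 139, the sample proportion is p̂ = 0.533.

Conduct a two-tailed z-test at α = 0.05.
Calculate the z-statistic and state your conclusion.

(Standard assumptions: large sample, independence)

H₀: p = 0.47, H₁: p ≠ 0.47
Standard error: SE = √(p₀(1-p₀)/n) = √(0.47×0.53/139) = 0.042333
z-statistic: z = (p̂ - p₀)/SE = (0.533 - 0.47)/0.042333 = 1.4882
Critical value: z_0.025 = ±1.960
p-value = 0.1367
Decision: fail to reject H₀ at α = 0.05

Answer: z = 1.4882, fail to reject H₀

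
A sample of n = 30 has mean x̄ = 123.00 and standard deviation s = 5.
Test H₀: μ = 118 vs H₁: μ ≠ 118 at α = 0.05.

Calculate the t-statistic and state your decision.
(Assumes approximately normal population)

df = n - 1 = 29
SE = s/√n = 5/√30 = 0.9129
t = (x̄ - μ₀)/SE = (123.00 - 118)/0.9129 = 5.4771
Critical value: t_{0.025,29} = ±2.045
p-value < 0.0001
Decision: reject H₀

Answer: t = 5.4771, reject H₀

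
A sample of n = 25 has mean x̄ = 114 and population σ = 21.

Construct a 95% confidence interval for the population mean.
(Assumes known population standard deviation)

Confidence level: 95%, α = 0.05
z_0.025 = 1.960
SE = σ/√n = 21/√25 = 4.2000
Margin of error = 1.960 × 4.2000 = 8.2320
CI: x̄ ± margin = 114 ± 8.2320
CI: (105.7680, 122.2320)

Answer: (105.7680, 122.2320)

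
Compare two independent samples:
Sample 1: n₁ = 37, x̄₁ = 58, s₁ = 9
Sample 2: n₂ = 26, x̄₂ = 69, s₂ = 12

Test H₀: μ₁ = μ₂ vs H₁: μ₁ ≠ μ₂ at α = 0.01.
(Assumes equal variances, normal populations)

Answer: t = -4.1589, reject H₀

Derivation:
Pooled variance: s²_p = [36×9² + 25×12²]/(61) = 106.8197
s_p = 10.3354
SE = s_p×√(1/n₁ + 1/n₂) = 10.3354×√(1/37 + 1/26) = 2.6449
t = (x̄₁ - x̄₂)/SE = (58 - 69)/2.6449 = -4.1589
df = 61, t-critical = ±2.659
Decision: reject H₀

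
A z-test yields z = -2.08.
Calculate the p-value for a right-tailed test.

For z = -2.08:
p = P(Z > -2.08) = 1 - Φ(-2.08) = 0.9812

Answer: p-value ≈ 0.9812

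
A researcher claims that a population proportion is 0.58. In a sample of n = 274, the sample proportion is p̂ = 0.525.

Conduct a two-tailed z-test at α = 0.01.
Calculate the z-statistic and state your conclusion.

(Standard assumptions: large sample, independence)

Answer: z = -1.8446, fail to reject H₀

Derivation:
H₀: p = 0.58, H₁: p ≠ 0.58
Standard error: SE = √(p₀(1-p₀)/n) = √(0.58×0.42/274) = 0.029817
z-statistic: z = (p̂ - p₀)/SE = (0.525 - 0.58)/0.029817 = -1.8446
Critical value: z_0.005 = ±2.576
p-value = 0.0651
Decision: fail to reject H₀ at α = 0.01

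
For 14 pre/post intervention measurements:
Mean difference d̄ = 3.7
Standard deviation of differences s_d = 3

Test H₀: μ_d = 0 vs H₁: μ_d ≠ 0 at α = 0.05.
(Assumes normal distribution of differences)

df = n - 1 = 13
SE = s_d/√n = 3/√14 = 0.8018
t = d̄/SE = 3.7/0.8018 = 4.6146
Critical value: t_{0.025,13} = ±2.160
p-value ≈ 0.0005
Decision: reject H₀

Answer: t = 4.6146, reject H₀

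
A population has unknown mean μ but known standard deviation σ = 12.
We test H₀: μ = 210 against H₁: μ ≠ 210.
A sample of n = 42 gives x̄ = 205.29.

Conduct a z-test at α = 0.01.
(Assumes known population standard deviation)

Standard error: SE = σ/√n = 12/√42 = 1.8516
z-statistic: z = (x̄ - μ₀)/SE = (205.29 - 210)/1.8516 = -2.5437
Critical value: ±2.576
p-value = 0.0110
Decision: fail to reject H₀

Answer: z = -2.5437, fail to reject H₀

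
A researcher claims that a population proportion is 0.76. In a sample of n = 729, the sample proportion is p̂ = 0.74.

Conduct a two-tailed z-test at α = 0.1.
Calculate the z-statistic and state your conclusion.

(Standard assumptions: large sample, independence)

Answer: z = -1.2644, fail to reject H₀

Derivation:
H₀: p = 0.76, H₁: p ≠ 0.76
Standard error: SE = √(p₀(1-p₀)/n) = √(0.76×0.24/729) = 0.015818
z-statistic: z = (p̂ - p₀)/SE = (0.74 - 0.76)/0.015818 = -1.2644
Critical value: z_0.05 = ±1.645
p-value = 0.2061
Decision: fail to reject H₀ at α = 0.1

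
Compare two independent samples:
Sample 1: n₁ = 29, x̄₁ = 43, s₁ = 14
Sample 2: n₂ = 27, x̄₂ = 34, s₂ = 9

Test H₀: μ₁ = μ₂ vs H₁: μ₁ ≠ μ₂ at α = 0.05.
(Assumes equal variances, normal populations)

Answer: t = 2.8379, reject H₀

Derivation:
Pooled variance: s²_p = [28×14² + 26×9²]/(54) = 140.6296
s_p = 11.8587
SE = s_p×√(1/n₁ + 1/n₂) = 11.8587×√(1/29 + 1/27) = 3.1714
t = (x̄₁ - x̄₂)/SE = (43 - 34)/3.1714 = 2.8379
df = 54, t-critical = ±2.005
Decision: reject H₀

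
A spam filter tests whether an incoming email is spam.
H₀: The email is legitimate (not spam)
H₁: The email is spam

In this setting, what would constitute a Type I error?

Answer: Marking a legitimate email as spam

Derivation:
A Type I error (probability α) occurs when we reject a true H₀.
A Type II error (probability β) occurs when we fail to reject a false H₀.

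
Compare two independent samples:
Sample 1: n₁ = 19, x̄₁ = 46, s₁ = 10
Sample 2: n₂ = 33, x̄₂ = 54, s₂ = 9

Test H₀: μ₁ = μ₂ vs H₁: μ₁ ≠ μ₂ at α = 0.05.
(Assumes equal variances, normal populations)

Answer: t = -2.9640, reject H₀

Derivation:
Pooled variance: s²_p = [18×10² + 32×9²]/(50) = 87.8400
s_p = 9.3723
SE = s_p×√(1/n₁ + 1/n₂) = 9.3723×√(1/19 + 1/33) = 2.6991
t = (x̄₁ - x̄₂)/SE = (46 - 54)/2.6991 = -2.9640
df = 50, t-critical = ±2.009
Decision: reject H₀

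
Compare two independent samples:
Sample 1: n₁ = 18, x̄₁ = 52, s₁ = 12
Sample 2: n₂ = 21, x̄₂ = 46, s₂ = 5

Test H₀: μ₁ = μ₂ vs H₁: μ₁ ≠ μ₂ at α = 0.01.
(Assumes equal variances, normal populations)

Pooled variance: s²_p = [17×12² + 20×5²]/(37) = 79.6757
s_p = 8.9261
SE = s_p×√(1/n₁ + 1/n₂) = 8.9261×√(1/18 + 1/21) = 2.8671
t = (x̄₁ - x̄₂)/SE = (52 - 46)/2.8671 = 2.0927
df = 37, t-critical = ±2.715
Decision: fail to reject H₀

Answer: t = 2.0927, fail to reject H₀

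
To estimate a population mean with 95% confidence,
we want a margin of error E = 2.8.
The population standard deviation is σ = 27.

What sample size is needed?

z_0.025 = 1.960
n = (z×σ/E)² = (1.960×27/2.8)²
n = 357.2100
Round up: n = 358

Answer: n = 358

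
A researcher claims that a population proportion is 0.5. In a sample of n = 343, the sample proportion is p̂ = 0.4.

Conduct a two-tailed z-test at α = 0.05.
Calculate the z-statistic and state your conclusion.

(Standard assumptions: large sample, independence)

Answer: z = -3.7041, reject H₀

Derivation:
H₀: p = 0.5, H₁: p ≠ 0.5
Standard error: SE = √(p₀(1-p₀)/n) = √(0.5×0.5/343) = 0.026997
z-statistic: z = (p̂ - p₀)/SE = (0.4 - 0.5)/0.026997 = -3.7041
Critical value: z_0.025 = ±1.960
p-value = 0.0002
Decision: reject H₀ at α = 0.05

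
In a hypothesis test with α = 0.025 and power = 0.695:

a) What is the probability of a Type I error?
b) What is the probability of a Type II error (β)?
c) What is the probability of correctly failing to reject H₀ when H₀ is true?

Answer: a) 0.025, b) 0.305, c) 0.975

Derivation:
a) Type I error probability = α = 0.025
b) Power = P(reject H₀ | H₁ true) = 1 - β = 0.695, so Type II error probability = β = 1 - Power = 0.305
c) P(fail to reject H₀ | H₀ true) = 1 - α = 0.975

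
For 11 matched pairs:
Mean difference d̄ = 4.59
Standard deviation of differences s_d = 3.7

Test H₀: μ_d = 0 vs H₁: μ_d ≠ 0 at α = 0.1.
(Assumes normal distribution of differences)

Answer: t = 4.1144, reject H₀

Derivation:
df = n - 1 = 10
SE = s_d/√n = 3.7/√11 = 1.1156
t = d̄/SE = 4.59/1.1156 = 4.1144
Critical value: t_{0.05,10} = ±1.812
p-value ≈ 0.0021
Decision: reject H₀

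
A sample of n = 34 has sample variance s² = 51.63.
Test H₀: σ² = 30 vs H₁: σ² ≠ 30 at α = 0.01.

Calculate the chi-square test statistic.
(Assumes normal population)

Answer: χ² = 56.7930, fail to reject H₀

Derivation:
df = n - 1 = 33
χ² = (n-1)s²/σ₀² = 33×51.63/30 = 56.7930
Critical values: χ²_{0.995,33} = 15.815, χ²_{0.005,33} = 57.648
Rejection region: χ² < 15.815 or χ² > 57.648
Decision: fail to reject H₀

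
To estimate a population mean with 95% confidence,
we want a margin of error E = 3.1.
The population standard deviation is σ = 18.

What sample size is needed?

Answer: n = 130

Derivation:
z_0.025 = 1.960
n = (z×σ/E)² = (1.960×18/3.1)²
n = 129.5191
Round up: n = 130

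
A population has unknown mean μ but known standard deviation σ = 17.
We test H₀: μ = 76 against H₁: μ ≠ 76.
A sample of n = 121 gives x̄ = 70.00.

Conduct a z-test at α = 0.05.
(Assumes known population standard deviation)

Standard error: SE = σ/√n = 17/√121 = 1.5455
z-statistic: z = (x̄ - μ₀)/SE = (70.00 - 76)/1.5455 = -3.8822
Critical value: ±1.960
p-value = 0.0001
Decision: reject H₀

Answer: z = -3.8822, reject H₀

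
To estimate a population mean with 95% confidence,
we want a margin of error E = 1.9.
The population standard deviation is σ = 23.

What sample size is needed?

Answer: n = 563

Derivation:
z_0.025 = 1.960
n = (z×σ/E)² = (1.960×23/1.9)²
n = 562.9381
Round up: n = 563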